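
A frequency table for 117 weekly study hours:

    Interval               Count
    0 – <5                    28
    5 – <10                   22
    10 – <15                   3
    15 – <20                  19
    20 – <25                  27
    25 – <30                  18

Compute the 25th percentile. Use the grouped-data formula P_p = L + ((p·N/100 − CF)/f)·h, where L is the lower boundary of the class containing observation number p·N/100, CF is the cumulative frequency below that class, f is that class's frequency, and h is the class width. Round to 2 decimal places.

5.28

N = 117; target position k = 25/100 · 117 = 29.25.
Cumulative frequencies: 28, 50, 53, 72, 99, 117.
Observation 29.25 falls in the class 5 – <10.
L = 5, CF = 28, f = 22, h = 5.
P25 = 5 + ((29.25 − 28)/22)·5 = 5 + 0.284091 = 5.28409.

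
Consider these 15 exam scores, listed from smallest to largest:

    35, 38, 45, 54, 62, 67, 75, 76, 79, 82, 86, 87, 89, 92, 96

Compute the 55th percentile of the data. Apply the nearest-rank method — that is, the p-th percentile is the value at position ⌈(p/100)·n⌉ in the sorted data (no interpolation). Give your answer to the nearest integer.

79

n = 15.
Position = ⌈55/100 · 15⌉ = ⌈8.25⌉ = 9.
The value at rank 9 is 79.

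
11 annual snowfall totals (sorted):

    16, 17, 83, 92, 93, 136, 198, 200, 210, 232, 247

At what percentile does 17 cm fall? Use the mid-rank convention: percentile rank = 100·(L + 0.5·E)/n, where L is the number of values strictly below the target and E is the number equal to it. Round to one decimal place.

13.6

Count below 17: L = 1; count equal: E = 1; n = 11.
Percentile rank = 100·(1 + 0.5·1)/11 = 100·1.5/11 = 13.64.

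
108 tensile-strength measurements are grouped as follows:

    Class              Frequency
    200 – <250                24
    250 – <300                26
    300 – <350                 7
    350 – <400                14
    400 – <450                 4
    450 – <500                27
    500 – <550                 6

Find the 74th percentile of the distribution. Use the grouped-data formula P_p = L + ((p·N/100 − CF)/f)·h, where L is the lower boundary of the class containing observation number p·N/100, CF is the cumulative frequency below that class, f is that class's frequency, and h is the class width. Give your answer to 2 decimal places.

N = 108; target position k = 74/100 · 108 = 79.92.
Cumulative frequencies: 24, 50, 57, 71, 75, 102, 108.
Observation 79.92 falls in the class 450 – <500.
L = 450, CF = 75, f = 27, h = 50.
P74 = 450 + ((79.92 − 75)/27)·50 = 450 + 9.11111 = 459.111.

459.11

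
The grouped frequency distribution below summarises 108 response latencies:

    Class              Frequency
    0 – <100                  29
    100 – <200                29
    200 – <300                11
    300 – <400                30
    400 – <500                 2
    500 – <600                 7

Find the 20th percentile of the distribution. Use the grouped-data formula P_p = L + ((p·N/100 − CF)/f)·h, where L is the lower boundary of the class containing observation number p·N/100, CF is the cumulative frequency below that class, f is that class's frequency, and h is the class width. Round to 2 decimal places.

N = 108; target position k = 20/100 · 108 = 21.6.
Cumulative frequencies: 29, 58, 69, 99, 101, 108.
Observation 21.6 falls in the class 0 – <100.
L = 0, CF = 0, f = 29, h = 100.
P20 = 0 + ((21.6 − 0)/29)·100 = 0 + 74.4828 = 74.4828.

74.48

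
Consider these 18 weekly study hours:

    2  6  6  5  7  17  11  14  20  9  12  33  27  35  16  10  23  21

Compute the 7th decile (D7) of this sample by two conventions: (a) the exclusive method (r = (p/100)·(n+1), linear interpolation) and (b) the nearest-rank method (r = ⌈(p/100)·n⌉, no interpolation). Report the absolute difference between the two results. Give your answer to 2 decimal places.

Sorted: 2, 5, 6, 6, 7, 9, 10, 11, 12, 14, 16, 17, 20, 21, 23, 27, 33, 35.
n = 18.
(a) r = 13.3; between ranks 13 (20) and 14 (21): 20.3.
(b) the nearest-rank method: rank 13 → 20.
|20.3 − 20| = 0.3.

0.30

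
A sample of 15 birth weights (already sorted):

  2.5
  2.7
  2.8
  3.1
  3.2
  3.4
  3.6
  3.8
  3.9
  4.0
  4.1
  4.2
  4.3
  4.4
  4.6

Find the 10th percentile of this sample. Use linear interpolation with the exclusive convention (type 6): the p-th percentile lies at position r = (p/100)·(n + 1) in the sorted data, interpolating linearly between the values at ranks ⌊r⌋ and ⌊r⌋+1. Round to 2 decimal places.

2.62

n = 15.
r = (10/100)·(15 + 1) = 1.6.
Rank 1 is 2.5 and rank 2 is 2.7.
Interpolate: 2.5 + 0.6·(2.7 − 2.5) = 2.5 + 0.6·0.2 = 2.62.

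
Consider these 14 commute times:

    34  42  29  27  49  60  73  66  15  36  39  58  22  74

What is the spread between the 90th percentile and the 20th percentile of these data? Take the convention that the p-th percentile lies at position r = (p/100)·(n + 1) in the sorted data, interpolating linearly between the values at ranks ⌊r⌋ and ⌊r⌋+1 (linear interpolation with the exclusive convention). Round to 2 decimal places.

46.50

Sorted: 15, 22, 27, 29, 34, 36, 39, 42, 49, 58, 60, 66, 73, 74.
n = 14.
P20: r = 3 (integer) → 27.
P90: r = 13.5; ranks 13–14 are 73, 74; interpolating gives 73.5.
Difference: 73.5 − 27 = 46.5.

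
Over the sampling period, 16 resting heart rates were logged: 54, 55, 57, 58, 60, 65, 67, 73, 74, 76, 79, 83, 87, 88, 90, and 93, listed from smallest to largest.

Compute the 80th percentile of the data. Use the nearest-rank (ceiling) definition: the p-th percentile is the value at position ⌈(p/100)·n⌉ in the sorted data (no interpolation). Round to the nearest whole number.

87

n = 16.
Position = ⌈80/100 · 16⌉ = ⌈12.8⌉ = 13.
The value at rank 13 is 87.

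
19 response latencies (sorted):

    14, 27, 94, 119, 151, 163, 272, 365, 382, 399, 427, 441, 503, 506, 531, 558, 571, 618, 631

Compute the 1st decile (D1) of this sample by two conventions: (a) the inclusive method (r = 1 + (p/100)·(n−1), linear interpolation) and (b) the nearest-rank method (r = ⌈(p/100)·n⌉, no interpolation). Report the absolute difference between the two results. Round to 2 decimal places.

n = 19.
(a) r = 2.8; between ranks 2 (27) and 3 (94): 80.6.
(b) the nearest-rank method: rank 2 → 27.
|80.6 − 27| = 53.6.

53.60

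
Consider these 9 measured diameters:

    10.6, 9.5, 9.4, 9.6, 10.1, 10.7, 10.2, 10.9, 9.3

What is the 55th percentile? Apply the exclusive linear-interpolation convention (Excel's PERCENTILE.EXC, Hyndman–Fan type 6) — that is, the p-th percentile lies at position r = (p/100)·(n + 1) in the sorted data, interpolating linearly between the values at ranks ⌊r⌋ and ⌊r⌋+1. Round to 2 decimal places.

Sorted: 9.3, 9.4, 9.5, 9.6, 10.1, 10.2, 10.6, 10.7, 10.9.
n = 9.
r = (55/100)·(9 + 1) = 5.5.
Rank 5 is 10.1 and rank 6 is 10.2.
Interpolate: 10.1 + 0.5·(10.2 − 10.1) = 10.1 + 0.5·0.1 = 10.15.

10.15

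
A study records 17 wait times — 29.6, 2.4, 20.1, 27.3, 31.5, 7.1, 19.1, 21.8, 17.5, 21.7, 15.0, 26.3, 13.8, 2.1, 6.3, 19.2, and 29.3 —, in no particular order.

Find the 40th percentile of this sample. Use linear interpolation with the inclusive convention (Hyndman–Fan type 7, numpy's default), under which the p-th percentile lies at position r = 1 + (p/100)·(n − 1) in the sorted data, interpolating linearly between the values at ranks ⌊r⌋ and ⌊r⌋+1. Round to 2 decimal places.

18.14

Sorted: 2.1, 2.4, 6.3, 7.1, 13.8, 15.0, 17.5, 19.1, 19.2, 20.1, 21.7, 21.8, 26.3, 27.3, 29.3, 29.6, 31.5.
n = 17.
r = 1 + (40/100)·(17 − 1) = 1 + 6.4 = 7.4.
Rank 7 is 17.5 and rank 8 is 19.1.
Interpolate: 17.5 + 0.4·(19.1 − 17.5) = 17.5 + 0.4·1.6 = 18.14.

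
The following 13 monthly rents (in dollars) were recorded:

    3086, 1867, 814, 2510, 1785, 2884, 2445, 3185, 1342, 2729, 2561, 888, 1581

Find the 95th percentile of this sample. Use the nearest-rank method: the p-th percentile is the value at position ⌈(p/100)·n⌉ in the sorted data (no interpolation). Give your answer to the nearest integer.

3185

Sorted: 814, 888, 1342, 1581, 1785, 1867, 2445, 2510, 2561, 2729, 2884, 3086, 3185.
n = 13.
Position = ⌈95/100 · 13⌉ = ⌈12.35⌉ = 13.
The value at rank 13 is 3185.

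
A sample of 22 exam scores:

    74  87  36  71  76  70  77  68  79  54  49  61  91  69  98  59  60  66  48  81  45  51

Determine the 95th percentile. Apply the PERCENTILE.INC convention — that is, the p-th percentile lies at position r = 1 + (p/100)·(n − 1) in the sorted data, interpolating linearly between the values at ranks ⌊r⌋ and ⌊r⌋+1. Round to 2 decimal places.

90.80

Sorted: 36, 45, 48, 49, 51, 54, 59, 60, 61, 66, 68, 69, 70, 71, 74, 76, 77, 79, 81, 87, 91, 98.
n = 22.
r = 1 + (95/100)·(22 − 1) = 1 + 19.95 = 20.95.
Rank 20 is 87 and rank 21 is 91.
Interpolate: 87 + 0.95·(91 − 87) = 87 + 0.95·4 = 90.8.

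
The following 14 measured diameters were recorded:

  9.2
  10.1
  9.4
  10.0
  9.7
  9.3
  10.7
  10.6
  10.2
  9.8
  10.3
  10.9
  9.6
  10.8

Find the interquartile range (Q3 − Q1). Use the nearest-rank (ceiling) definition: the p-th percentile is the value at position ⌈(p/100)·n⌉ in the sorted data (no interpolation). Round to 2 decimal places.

1.00

Sorted: 9.2, 9.3, 9.4, 9.6, 9.7, 9.8, 10.0, 10.1, 10.2, 10.3, 10.6, 10.7, 10.8, 10.9.
n = 14.
P25: rank ⌈25/100·14⌉ = 4 → 9.6.
P75: rank ⌈75/100·14⌉ = 11 → 10.6.
Difference: 10.6 − 9.6 = 1.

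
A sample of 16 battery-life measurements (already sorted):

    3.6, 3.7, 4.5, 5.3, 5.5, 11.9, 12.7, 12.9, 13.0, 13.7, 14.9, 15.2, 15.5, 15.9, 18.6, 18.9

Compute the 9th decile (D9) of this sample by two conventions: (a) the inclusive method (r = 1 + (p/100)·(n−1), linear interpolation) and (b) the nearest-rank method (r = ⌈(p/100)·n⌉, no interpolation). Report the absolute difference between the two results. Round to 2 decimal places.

1.35

n = 16.
(a) r = 14.5; between ranks 14 (15.9) and 15 (18.6): 17.25.
(b) the nearest-rank method: rank 15 → 18.6.
|17.25 − 18.6| = 1.35.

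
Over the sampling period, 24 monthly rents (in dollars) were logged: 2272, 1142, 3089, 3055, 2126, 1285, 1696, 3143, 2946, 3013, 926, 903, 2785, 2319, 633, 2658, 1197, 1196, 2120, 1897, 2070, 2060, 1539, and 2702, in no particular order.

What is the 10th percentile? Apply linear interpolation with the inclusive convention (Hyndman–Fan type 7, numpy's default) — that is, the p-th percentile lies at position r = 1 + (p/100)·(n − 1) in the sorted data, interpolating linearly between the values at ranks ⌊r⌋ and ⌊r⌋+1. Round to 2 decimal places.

990.80

Sorted: 633, 903, 926, 1142, 1196, 1197, 1285, 1539, 1696, 1897, 2060, 2070, 2120, 2126, 2272, 2319, 2658, 2702, 2785, 2946, 3013, 3055, 3089, 3143.
n = 24.
r = 1 + (10/100)·(24 − 1) = 1 + 2.3 = 3.3.
Rank 3 is 926 and rank 4 is 1142.
Interpolate: 926 + 0.3·(1142 − 926) = 926 + 0.3·216 = 990.8.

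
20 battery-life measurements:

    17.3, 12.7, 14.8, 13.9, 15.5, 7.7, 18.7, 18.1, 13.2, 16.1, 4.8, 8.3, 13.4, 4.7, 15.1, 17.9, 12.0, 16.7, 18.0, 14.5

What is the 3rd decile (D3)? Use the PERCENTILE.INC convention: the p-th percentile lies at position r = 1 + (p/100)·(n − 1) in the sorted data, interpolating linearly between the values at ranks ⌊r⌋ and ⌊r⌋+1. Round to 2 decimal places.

Sorted: 4.7, 4.8, 7.7, 8.3, 12.0, 12.7, 13.2, 13.4, 13.9, 14.5, 14.8, 15.1, 15.5, 16.1, 16.7, 17.3, 17.9, 18.0, 18.1, 18.7.
n = 20.
r = 1 + (30/100)·(20 − 1) = 1 + 5.7 = 6.7.
Rank 6 is 12.7 and rank 7 is 13.2.
Interpolate: 12.7 + 0.7·(13.2 − 12.7) = 12.7 + 0.7·0.5 = 13.05.

13.05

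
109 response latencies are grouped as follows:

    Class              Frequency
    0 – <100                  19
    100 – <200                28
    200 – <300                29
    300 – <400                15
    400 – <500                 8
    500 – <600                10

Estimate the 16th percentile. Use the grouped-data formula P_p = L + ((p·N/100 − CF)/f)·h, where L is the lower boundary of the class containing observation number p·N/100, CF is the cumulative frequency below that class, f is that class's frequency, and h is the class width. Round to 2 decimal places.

N = 109; target position k = 16/100 · 109 = 17.44.
Cumulative frequencies: 19, 47, 76, 91, 99, 109.
Observation 17.44 falls in the class 0 – <100.
L = 0, CF = 0, f = 19, h = 100.
P16 = 0 + ((17.44 − 0)/19)·100 = 0 + 91.7895 = 91.7895.

91.79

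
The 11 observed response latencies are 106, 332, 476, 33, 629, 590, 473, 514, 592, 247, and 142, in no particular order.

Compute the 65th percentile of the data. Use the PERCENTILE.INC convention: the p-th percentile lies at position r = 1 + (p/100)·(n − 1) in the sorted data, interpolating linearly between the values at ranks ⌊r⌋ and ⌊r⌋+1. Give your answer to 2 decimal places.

Sorted: 33, 106, 142, 247, 332, 473, 476, 514, 590, 592, 629.
n = 11.
r = 1 + (65/100)·(11 − 1) = 1 + 6.5 = 7.5.
Rank 7 is 476 and rank 8 is 514.
Interpolate: 476 + 0.5·(514 − 476) = 476 + 0.5·38 = 495.

495.00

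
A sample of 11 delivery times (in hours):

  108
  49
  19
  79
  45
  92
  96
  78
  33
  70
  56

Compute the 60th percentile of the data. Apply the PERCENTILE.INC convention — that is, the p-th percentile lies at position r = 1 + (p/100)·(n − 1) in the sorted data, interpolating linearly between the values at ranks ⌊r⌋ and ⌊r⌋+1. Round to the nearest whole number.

78

Sorted: 19, 33, 45, 49, 56, 70, 78, 79, 92, 96, 108.
n = 11.
r = 1 + (60/100)·(11 − 1) = 1 + 6 = 7.
r is an integer, so P60 is the value at rank 7: 78.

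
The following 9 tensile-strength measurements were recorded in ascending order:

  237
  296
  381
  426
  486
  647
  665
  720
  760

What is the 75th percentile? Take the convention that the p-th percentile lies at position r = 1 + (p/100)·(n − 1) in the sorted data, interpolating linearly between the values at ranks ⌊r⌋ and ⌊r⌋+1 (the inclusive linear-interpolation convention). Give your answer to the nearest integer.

665

n = 9.
r = 1 + (75/100)·(9 − 1) = 1 + 6 = 7.
r is an integer, so P75 is the value at rank 7: 665.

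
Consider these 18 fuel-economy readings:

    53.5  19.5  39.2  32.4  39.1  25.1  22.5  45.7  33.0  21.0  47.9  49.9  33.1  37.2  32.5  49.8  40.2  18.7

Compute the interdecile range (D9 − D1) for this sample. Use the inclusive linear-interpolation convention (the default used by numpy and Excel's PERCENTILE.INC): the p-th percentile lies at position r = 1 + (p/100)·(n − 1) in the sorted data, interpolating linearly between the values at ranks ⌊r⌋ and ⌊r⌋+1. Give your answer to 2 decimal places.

Sorted: 18.7, 19.5, 21.0, 22.5, 25.1, 32.4, 32.5, 33.0, 33.1, 37.2, 39.1, 39.2, 40.2, 45.7, 47.9, 49.8, 49.9, 53.5.
n = 18.
P10: r = 2.7; ranks 2–3 are 19.5, 21.0; interpolating gives 20.55.
P90: r = 16.3; ranks 16–17 are 49.8, 49.9; interpolating gives 49.83.
Difference: 49.83 − 20.55 = 29.28.

29.28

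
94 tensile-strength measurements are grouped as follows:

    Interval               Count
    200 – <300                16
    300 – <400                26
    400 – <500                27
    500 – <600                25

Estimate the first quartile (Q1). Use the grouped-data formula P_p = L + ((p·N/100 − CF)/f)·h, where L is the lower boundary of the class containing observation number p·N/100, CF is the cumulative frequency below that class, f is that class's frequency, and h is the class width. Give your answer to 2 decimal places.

328.85

N = 94; target position k = 25/100 · 94 = 23.5.
Cumulative frequencies: 16, 42, 69, 94.
Observation 23.5 falls in the class 300 – <400.
L = 300, CF = 16, f = 26, h = 100.
P25 = 300 + ((23.5 − 16)/26)·100 = 300 + 28.8462 = 328.846.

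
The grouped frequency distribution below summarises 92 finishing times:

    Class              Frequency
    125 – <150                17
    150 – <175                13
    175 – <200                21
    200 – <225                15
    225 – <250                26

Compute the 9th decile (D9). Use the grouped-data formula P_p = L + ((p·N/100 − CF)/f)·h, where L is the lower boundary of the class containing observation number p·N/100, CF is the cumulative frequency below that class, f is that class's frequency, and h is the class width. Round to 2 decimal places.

N = 92; target position k = 90/100 · 92 = 82.8.
Cumulative frequencies: 17, 30, 51, 66, 92.
Observation 82.8 falls in the class 225 – <250.
L = 225, CF = 66, f = 26, h = 25.
P90 = 225 + ((82.8 − 66)/26)·25 = 225 + 16.1538 = 241.154.

241.15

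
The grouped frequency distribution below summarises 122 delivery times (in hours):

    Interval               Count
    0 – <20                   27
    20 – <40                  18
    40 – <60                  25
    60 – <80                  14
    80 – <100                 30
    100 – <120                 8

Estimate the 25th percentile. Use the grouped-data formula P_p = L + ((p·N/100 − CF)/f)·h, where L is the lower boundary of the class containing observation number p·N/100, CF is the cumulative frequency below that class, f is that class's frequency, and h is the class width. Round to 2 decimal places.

23.89

N = 122; target position k = 25/100 · 122 = 30.5.
Cumulative frequencies: 27, 45, 70, 84, 114, 122.
Observation 30.5 falls in the class 20 – <40.
L = 20, CF = 27, f = 18, h = 20.
P25 = 20 + ((30.5 − 27)/18)·20 = 20 + 3.88889 = 23.8889.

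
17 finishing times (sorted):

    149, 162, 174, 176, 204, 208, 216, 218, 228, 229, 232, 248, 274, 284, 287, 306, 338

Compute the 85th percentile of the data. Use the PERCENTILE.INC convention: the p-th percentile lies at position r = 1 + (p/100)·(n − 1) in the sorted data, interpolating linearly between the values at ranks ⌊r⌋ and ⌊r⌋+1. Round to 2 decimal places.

n = 17.
r = 1 + (85/100)·(17 − 1) = 1 + 13.6 = 14.6.
Rank 14 is 284 and rank 15 is 287.
Interpolate: 284 + 0.6·(287 − 284) = 284 + 0.6·3 = 285.8.

285.80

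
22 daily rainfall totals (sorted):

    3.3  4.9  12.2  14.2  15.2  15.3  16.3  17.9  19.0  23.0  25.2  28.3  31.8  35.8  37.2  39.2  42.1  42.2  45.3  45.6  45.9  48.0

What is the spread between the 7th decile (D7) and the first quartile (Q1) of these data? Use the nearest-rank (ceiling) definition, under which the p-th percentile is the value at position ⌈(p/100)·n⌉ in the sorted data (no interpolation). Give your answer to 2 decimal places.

n = 22.
P25: rank ⌈25/100·22⌉ = 6 → 15.3.
P70: rank ⌈70/100·22⌉ = 16 → 39.2.
Difference: 39.2 − 15.3 = 23.9.

23.90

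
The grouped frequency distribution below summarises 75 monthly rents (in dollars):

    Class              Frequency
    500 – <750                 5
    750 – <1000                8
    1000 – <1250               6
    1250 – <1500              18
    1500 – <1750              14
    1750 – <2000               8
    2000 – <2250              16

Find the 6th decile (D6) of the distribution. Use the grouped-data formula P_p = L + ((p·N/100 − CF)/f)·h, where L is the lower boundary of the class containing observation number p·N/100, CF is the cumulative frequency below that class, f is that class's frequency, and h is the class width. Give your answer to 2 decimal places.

N = 75; target position k = 60/100 · 75 = 45.
Cumulative frequencies: 5, 13, 19, 37, 51, 59, 75.
Observation 45 falls in the class 1500 – <1750.
L = 1500, CF = 37, f = 14, h = 250.
P60 = 1500 + ((45 − 37)/14)·250 = 1500 + 142.857 = 1642.86.

1642.86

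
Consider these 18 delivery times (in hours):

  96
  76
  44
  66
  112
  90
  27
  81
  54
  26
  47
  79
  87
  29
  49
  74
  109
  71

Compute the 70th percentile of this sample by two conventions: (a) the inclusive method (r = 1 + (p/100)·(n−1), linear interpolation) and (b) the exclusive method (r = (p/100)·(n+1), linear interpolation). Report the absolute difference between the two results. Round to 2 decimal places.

Sorted: 26, 27, 29, 44, 47, 49, 54, 66, 71, 74, 76, 79, 81, 87, 90, 96, 109, 112.
n = 18.
(a) r = 12.9; between ranks 12 (79) and 13 (81): 80.8.
(b) r = 13.3; between ranks 13 (81) and 14 (87): 82.8.
|80.8 − 82.8| = 2.

2.00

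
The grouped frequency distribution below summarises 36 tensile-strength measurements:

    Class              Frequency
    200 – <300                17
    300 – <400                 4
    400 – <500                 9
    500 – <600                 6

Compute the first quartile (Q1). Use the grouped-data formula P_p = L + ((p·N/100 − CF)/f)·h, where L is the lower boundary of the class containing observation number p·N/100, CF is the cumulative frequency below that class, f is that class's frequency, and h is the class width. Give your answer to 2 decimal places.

252.94

N = 36; target position k = 25/100 · 36 = 9.
Cumulative frequencies: 17, 21, 30, 36.
Observation 9 falls in the class 200 – <300.
L = 200, CF = 0, f = 17, h = 100.
P25 = 200 + ((9 − 0)/17)·100 = 200 + 52.9412 = 252.941.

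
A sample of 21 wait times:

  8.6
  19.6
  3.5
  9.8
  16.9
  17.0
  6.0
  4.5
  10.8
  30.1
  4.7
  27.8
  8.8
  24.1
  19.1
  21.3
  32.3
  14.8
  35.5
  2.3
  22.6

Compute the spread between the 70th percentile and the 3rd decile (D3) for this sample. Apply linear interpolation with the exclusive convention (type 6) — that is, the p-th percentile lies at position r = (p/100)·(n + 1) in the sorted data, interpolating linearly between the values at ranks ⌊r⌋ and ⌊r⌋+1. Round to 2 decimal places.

Sorted: 2.3, 3.5, 4.5, 4.7, 6.0, 8.6, 8.8, 9.8, 10.8, 14.8, 16.9, 17.0, 19.1, 19.6, 21.3, 22.6, 24.1, 27.8, 30.1, 32.3, 35.5.
n = 21.
P30: r = 6.6; ranks 6–7 are 8.6, 8.8; interpolating gives 8.72.
P70: r = 15.4; ranks 15–16 are 21.3, 22.6; interpolating gives 21.82.
Difference: 21.82 − 8.72 = 13.1.

13.10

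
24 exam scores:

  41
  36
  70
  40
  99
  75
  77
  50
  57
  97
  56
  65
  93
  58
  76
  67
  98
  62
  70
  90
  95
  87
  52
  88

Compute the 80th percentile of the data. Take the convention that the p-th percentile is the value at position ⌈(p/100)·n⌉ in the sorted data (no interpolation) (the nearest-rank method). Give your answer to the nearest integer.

Sorted: 36, 40, 41, 50, 52, 56, 57, 58, 62, 65, 67, 70, 70, 75, 76, 77, 87, 88, 90, 93, 95, 97, 98, 99.
n = 24.
Position = ⌈80/100 · 24⌉ = ⌈19.2⌉ = 20.
The value at rank 20 is 93.

93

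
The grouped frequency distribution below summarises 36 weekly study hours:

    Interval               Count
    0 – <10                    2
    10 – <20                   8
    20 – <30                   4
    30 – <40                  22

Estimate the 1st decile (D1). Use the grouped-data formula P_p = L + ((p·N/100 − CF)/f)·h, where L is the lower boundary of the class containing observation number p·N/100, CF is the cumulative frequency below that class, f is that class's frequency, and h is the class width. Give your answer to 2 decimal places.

N = 36; target position k = 10/100 · 36 = 3.6.
Cumulative frequencies: 2, 10, 14, 36.
Observation 3.6 falls in the class 10 – <20.
L = 10, CF = 2, f = 8, h = 10.
P10 = 10 + ((3.6 − 2)/8)·10 = 10 + 2 = 12.

12.00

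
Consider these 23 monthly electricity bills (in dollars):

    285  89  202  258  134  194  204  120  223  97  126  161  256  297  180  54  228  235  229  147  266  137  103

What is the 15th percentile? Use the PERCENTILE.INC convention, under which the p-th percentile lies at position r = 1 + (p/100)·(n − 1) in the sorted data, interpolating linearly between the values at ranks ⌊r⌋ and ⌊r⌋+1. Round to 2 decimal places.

108.10

Sorted: 54, 89, 97, 103, 120, 126, 134, 137, 147, 161, 180, 194, 202, 204, 223, 228, 229, 235, 256, 258, 266, 285, 297.
n = 23.
r = 1 + (15/100)·(23 − 1) = 1 + 3.3 = 4.3.
Rank 4 is 103 and rank 5 is 120.
Interpolate: 103 + 0.3·(120 − 103) = 103 + 0.3·17 = 108.1.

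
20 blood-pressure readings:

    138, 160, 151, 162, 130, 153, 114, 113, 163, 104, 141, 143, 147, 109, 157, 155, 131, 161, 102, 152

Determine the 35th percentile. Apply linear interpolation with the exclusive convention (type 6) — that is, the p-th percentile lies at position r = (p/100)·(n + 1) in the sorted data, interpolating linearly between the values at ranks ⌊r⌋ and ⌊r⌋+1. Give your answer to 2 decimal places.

Sorted: 102, 104, 109, 113, 114, 130, 131, 138, 141, 143, 147, 151, 152, 153, 155, 157, 160, 161, 162, 163.
n = 20.
r = (35/100)·(20 + 1) = 7.35.
Rank 7 is 131 and rank 8 is 138.
Interpolate: 131 + 0.35·(138 − 131) = 131 + 0.35·7 = 133.45.

133.45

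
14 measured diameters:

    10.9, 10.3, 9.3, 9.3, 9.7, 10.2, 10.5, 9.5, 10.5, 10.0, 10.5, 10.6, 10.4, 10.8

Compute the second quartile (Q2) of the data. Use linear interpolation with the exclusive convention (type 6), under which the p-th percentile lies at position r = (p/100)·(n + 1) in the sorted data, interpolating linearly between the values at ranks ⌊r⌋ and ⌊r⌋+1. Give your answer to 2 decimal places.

Sorted: 9.3, 9.3, 9.5, 9.7, 10.0, 10.2, 10.3, 10.4, 10.5, 10.5, 10.5, 10.6, 10.8, 10.9.
n = 14.
r = (50/100)·(14 + 1) = 7.5.
Rank 7 is 10.3 and rank 8 is 10.4.
Interpolate: 10.3 + 0.5·(10.4 − 10.3) = 10.3 + 0.5·0.1 = 10.35.

10.35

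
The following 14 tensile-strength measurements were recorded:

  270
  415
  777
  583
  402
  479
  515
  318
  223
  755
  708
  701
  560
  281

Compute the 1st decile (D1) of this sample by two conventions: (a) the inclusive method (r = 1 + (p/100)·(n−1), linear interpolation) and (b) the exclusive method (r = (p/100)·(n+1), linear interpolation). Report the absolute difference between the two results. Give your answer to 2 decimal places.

Sorted: 223, 270, 281, 318, 402, 415, 479, 515, 560, 583, 701, 708, 755, 777.
n = 14.
(a) r = 2.3; between ranks 2 (270) and 3 (281): 273.3.
(b) r = 1.5; between ranks 1 (223) and 2 (270): 246.5.
|273.3 − 246.5| = 26.8.

26.80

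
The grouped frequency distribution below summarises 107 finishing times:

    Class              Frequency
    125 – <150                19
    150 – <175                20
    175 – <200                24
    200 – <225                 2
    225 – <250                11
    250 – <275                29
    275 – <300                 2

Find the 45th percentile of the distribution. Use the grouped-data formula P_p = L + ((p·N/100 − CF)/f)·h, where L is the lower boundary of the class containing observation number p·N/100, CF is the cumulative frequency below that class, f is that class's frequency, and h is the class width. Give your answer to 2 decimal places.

184.53

N = 107; target position k = 45/100 · 107 = 48.15.
Cumulative frequencies: 19, 39, 63, 65, 76, 105, 107.
Observation 48.15 falls in the class 175 – <200.
L = 175, CF = 39, f = 24, h = 25.
P45 = 175 + ((48.15 − 39)/24)·25 = 175 + 9.53125 = 184.531.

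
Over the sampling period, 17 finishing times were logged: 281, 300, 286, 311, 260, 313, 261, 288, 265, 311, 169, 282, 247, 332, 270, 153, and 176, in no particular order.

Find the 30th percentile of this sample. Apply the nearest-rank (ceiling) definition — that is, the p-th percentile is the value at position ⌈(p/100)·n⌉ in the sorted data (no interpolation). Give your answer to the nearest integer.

Sorted: 153, 169, 176, 247, 260, 261, 265, 270, 281, 282, 286, 288, 300, 311, 311, 313, 332.
n = 17.
Position = ⌈30/100 · 17⌉ = ⌈5.1⌉ = 6.
The value at rank 6 is 261.

261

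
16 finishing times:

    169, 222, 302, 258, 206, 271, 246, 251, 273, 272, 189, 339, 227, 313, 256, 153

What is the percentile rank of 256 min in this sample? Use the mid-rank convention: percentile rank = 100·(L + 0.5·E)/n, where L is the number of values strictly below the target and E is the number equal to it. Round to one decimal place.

53.1

Sorted: 153, 169, 189, 206, 222, 227, 246, 251, 256, 258, 271, 272, 273, 302, 313, 339.
Count below 256: L = 8; count equal: E = 1; n = 16.
Percentile rank = 100·(8 + 0.5·1)/16 = 100·8.5/16 = 53.12.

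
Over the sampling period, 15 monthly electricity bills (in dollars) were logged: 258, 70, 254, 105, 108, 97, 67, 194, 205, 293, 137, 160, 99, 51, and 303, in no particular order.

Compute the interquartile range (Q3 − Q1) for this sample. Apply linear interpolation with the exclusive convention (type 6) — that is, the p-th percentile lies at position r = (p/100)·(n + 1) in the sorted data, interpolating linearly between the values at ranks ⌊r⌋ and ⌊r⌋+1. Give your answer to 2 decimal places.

157.00

Sorted: 51, 67, 70, 97, 99, 105, 108, 137, 160, 194, 205, 254, 258, 293, 303.
n = 15.
P25: r = 4 (integer) → 97.
P75: r = 12 (integer) → 254.
Difference: 254 − 97 = 157.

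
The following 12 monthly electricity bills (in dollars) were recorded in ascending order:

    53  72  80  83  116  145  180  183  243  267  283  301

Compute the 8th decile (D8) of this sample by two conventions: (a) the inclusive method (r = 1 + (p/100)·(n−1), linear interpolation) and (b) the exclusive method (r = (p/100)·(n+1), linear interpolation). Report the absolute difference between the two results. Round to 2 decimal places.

11.20

n = 12.
(a) r = 9.8; between ranks 9 (243) and 10 (267): 262.2.
(b) r = 10.4; between ranks 10 (267) and 11 (283): 273.4.
|262.2 − 273.4| = 11.2.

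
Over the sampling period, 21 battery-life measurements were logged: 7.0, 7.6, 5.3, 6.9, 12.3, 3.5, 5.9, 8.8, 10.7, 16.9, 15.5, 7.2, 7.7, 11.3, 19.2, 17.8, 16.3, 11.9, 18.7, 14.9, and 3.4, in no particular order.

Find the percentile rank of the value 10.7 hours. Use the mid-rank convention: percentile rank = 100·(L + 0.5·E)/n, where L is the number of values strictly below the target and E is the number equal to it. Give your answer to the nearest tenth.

50.0

Sorted: 3.4, 3.5, 5.3, 5.9, 6.9, 7.0, 7.2, 7.6, 7.7, 8.8, 10.7, 11.3, 11.9, 12.3, 14.9, 15.5, 16.3, 16.9, 17.8, 18.7, 19.2.
Count below 10.7: L = 10; count equal: E = 1; n = 21.
Percentile rank = 100·(10 + 0.5·1)/21 = 100·10.5/21 = 50.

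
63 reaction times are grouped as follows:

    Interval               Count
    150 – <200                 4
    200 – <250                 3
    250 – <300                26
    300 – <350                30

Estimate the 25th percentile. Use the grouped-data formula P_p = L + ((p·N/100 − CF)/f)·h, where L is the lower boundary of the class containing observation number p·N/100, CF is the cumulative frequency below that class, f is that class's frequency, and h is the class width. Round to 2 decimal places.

266.83

N = 63; target position k = 25/100 · 63 = 15.75.
Cumulative frequencies: 4, 7, 33, 63.
Observation 15.75 falls in the class 250 – <300.
L = 250, CF = 7, f = 26, h = 50.
P25 = 250 + ((15.75 − 7)/26)·50 = 250 + 16.8269 = 266.827.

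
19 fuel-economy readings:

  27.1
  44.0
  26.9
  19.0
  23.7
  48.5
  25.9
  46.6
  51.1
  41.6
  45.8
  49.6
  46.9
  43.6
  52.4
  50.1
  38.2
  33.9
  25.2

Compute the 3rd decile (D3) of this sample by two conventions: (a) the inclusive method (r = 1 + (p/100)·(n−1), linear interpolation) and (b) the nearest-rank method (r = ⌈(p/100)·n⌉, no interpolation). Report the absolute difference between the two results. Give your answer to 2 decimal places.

Sorted: 19.0, 23.7, 25.2, 25.9, 26.9, 27.1, 33.9, 38.2, 41.6, 43.6, 44.0, 45.8, 46.6, 46.9, 48.5, 49.6, 50.1, 51.1, 52.4.
n = 19.
(a) r = 6.4; between ranks 6 (27.1) and 7 (33.9): 29.82.
(b) the nearest-rank method: rank 6 → 27.1.
|29.82 − 27.1| = 2.72.

2.72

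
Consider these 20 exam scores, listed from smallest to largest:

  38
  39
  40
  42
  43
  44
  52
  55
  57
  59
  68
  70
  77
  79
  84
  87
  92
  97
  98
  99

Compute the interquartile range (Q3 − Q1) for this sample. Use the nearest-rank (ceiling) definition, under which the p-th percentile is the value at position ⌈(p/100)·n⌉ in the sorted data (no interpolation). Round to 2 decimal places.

n = 20.
P25: rank ⌈25/100·20⌉ = 5 → 43.
P75: rank ⌈75/100·20⌉ = 15 → 84.
Difference: 84 − 43 = 41.

41.00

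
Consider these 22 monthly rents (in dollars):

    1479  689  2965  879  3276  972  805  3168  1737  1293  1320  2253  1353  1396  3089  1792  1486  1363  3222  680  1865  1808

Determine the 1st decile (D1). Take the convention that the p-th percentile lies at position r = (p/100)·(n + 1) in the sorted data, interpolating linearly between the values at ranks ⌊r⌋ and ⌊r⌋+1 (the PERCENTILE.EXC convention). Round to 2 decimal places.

723.80

Sorted: 680, 689, 805, 879, 972, 1293, 1320, 1353, 1363, 1396, 1479, 1486, 1737, 1792, 1808, 1865, 2253, 2965, 3089, 3168, 3222, 3276.
n = 22.
r = (10/100)·(22 + 1) = 2.3.
Rank 2 is 689 and rank 3 is 805.
Interpolate: 689 + 0.3·(805 − 689) = 689 + 0.3·116 = 723.8.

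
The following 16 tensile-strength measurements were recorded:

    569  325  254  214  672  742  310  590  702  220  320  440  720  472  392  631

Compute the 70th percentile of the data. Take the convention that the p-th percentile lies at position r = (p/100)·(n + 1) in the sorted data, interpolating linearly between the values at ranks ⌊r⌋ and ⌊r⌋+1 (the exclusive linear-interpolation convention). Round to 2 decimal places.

Sorted: 214, 220, 254, 310, 320, 325, 392, 440, 472, 569, 590, 631, 672, 702, 720, 742.
n = 16.
r = (70/100)·(16 + 1) = 11.9.
Rank 11 is 590 and rank 12 is 631.
Interpolate: 590 + 0.9·(631 − 590) = 590 + 0.9·41 = 626.9.

626.90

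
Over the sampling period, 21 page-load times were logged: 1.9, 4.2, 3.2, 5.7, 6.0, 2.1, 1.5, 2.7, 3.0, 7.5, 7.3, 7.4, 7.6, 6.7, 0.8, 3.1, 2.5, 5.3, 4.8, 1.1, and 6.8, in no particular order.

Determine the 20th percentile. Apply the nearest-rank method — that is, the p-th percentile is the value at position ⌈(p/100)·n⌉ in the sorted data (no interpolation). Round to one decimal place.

2.1

Sorted: 0.8, 1.1, 1.5, 1.9, 2.1, 2.5, 2.7, 3.0, 3.1, 3.2, 4.2, 4.8, 5.3, 5.7, 6.0, 6.7, 6.8, 7.3, 7.4, 7.5, 7.6.
n = 21.
Position = ⌈20/100 · 21⌉ = ⌈4.2⌉ = 5.
The value at rank 5 is 2.1.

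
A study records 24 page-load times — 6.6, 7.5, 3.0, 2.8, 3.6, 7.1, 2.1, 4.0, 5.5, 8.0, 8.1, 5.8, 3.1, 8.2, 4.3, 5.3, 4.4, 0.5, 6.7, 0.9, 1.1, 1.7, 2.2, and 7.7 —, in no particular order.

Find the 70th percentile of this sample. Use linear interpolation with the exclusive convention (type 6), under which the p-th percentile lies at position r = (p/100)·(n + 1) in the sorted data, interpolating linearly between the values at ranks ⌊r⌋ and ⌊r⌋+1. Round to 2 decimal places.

Sorted: 0.5, 0.9, 1.1, 1.7, 2.1, 2.2, 2.8, 3.0, 3.1, 3.6, 4.0, 4.3, 4.4, 5.3, 5.5, 5.8, 6.6, 6.7, 7.1, 7.5, 7.7, 8.0, 8.1, 8.2.
n = 24.
r = (70/100)·(24 + 1) = 17.5.
Rank 17 is 6.6 and rank 18 is 6.7.
Interpolate: 6.6 + 0.5·(6.7 − 6.6) = 6.6 + 0.5·0.1 = 6.65.

6.65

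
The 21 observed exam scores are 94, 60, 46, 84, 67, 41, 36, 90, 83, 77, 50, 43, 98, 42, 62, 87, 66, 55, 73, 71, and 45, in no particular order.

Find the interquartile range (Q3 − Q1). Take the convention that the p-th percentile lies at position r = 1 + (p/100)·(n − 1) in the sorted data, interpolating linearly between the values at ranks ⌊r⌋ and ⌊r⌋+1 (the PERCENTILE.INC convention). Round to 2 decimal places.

37.00

Sorted: 36, 41, 42, 43, 45, 46, 50, 55, 60, 62, 66, 67, 71, 73, 77, 83, 84, 87, 90, 94, 98.
n = 21.
P25: r = 6 (integer) → 46.
P75: r = 16 (integer) → 83.
Difference: 83 − 46 = 37.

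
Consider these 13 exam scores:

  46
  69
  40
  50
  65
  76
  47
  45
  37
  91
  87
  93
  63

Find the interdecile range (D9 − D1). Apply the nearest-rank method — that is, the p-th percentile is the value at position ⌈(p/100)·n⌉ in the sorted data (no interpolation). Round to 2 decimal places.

51.00

Sorted: 37, 40, 45, 46, 47, 50, 63, 65, 69, 76, 87, 91, 93.
n = 13.
P10: rank ⌈10/100·13⌉ = 2 → 40.
P90: rank ⌈90/100·13⌉ = 12 → 91.
Difference: 91 − 40 = 51.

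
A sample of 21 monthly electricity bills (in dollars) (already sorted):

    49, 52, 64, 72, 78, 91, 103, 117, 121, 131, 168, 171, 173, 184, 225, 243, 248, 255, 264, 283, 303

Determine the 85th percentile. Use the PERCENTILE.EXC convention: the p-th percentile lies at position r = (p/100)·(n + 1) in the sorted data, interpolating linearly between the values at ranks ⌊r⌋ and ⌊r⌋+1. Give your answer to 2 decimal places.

n = 21.
r = (85/100)·(21 + 1) = 18.7.
Rank 18 is 255 and rank 19 is 264.
Interpolate: 255 + 0.7·(264 − 255) = 255 + 0.7·9 = 261.3.

261.30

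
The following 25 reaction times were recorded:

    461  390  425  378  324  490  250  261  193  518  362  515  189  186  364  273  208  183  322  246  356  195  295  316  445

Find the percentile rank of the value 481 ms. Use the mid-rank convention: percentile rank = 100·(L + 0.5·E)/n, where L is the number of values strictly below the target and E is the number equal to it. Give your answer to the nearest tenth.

Sorted: 183, 186, 189, 193, 195, 208, 246, 250, 261, 273, 295, 316, 322, 324, 356, 362, 364, 378, 390, 425, 445, 461, 490, 515, 518.
Count below 481: L = 22; count equal: E = 0; n = 25.
Percentile rank = 100·(22 + 0.5·0)/25 = 100·22/25 = 88.

88.0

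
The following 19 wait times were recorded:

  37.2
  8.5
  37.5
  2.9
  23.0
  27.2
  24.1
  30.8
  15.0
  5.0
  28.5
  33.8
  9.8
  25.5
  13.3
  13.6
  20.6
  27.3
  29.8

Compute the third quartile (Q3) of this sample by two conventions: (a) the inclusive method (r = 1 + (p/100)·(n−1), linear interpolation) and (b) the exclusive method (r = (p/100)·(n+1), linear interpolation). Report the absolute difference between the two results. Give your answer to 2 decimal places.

0.65

Sorted: 2.9, 5.0, 8.5, 9.8, 13.3, 13.6, 15.0, 20.6, 23.0, 24.1, 25.5, 27.2, 27.3, 28.5, 29.8, 30.8, 33.8, 37.2, 37.5.
n = 19.
(a) r = 14.5; between ranks 14 (28.5) and 15 (29.8): 29.15.
(b) r = 15 → value at rank 15 = 29.8.
|29.15 − 29.8| = 0.65.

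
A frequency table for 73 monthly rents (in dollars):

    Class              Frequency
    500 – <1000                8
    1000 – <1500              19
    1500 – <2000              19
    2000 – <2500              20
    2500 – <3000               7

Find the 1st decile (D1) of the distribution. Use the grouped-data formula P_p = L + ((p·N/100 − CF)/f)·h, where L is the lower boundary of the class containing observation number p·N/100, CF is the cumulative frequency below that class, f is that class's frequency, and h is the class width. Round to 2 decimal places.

956.25

N = 73; target position k = 10/100 · 73 = 7.3.
Cumulative frequencies: 8, 27, 46, 66, 73.
Observation 7.3 falls in the class 500 – <1000.
L = 500, CF = 0, f = 8, h = 500.
P10 = 500 + ((7.3 − 0)/8)·500 = 500 + 456.25 = 956.25.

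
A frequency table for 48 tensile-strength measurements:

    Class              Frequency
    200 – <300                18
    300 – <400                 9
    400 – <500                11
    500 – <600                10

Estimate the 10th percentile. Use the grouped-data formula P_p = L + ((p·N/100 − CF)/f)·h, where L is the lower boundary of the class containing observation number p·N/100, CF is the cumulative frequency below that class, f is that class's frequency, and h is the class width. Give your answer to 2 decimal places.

N = 48; target position k = 10/100 · 48 = 4.8.
Cumulative frequencies: 18, 27, 38, 48.
Observation 4.8 falls in the class 200 – <300.
L = 200, CF = 0, f = 18, h = 100.
P10 = 200 + ((4.8 − 0)/18)·100 = 200 + 26.6667 = 226.667.

226.67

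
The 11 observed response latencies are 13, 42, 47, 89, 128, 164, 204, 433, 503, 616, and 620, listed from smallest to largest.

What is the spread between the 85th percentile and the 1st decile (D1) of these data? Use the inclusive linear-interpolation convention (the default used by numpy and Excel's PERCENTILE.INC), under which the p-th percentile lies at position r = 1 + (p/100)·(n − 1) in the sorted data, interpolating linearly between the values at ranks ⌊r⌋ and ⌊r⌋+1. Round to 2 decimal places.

n = 11.
P10: r = 2 (integer) → 42.
P85: r = 9.5; ranks 9–10 are 503, 616; interpolating gives 559.5.
Difference: 559.5 − 42 = 517.5.

517.50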